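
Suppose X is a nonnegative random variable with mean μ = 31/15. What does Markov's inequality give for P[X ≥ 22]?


μ = E[X] = 31/15, a = 22.
Markov: P[X ≥ 22] ≤ μ/a = (31/15)/22 = 31/330.
Numerically: ≈ 0.094.
(Since a = 22 > μ = 2.067, the bound 31/330 is < 1 and informative.)

P[X ≥ 22] ≤ 31/330 ≈ 0.094.


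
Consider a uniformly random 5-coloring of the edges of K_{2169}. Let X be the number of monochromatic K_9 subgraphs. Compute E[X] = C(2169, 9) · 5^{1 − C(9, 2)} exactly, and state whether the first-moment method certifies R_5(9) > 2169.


E[X] = C(2169, 9) · 5^{1 − 36} = 2879753360044504243499683 · 5^{−35} = 2879753360044504243499683/2910383045673370361328125.
As a reduced fraction: E[X] = 2879753360044504243499683/2910383045673370361328125 ≈ 0.989476.
Is E[X] < 1? YES.
Since E[X] < 1, there exists a 5-coloring of K_{2169} with no monochromatic K_9; hence R_5(9) > 2169.

E[X] = 2879753360044504243499683/2910383045673370361328125 ≈ 0.989476; E[X] < 1, so R_5(9) > 2169.


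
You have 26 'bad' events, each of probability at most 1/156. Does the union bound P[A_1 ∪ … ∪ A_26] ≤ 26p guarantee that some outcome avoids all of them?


Union bound: P[∪_{i=1}^{26} A_i] ≤ Σ_i P[A_i] ≤ 26·p = 26·(1/156) = 1/6.
Numerically: 1/6 ≈ 0.166667.
Is 1/6 < 1? YES.
Since P[∪ A_i] ≤ 1/6 < 1, the complement has P[∩ A_i^c] ≥ 1 − 1/6 = 5/6 > 0, so some outcome avoids every A_i.

26·p = 1/6 ≈ 0.166667; existence CERTIFIED by the union bound.


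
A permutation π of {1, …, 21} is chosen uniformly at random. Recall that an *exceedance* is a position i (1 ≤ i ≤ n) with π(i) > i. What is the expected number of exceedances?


Write X = Σ_{i=1}^{21} X_i, where X_i = 1_{π(i) > i}.
For each fixed i, π(i) is uniform over {1, …, 21} (marginal of a uniform permutation), so P[π(i) > i] = (n − i)/n. Summing: Σ_{i=1}^{21} (n − i)/n = (0 + 1 + … + 20)/21 = 21(21 − 1)/(2·21) = (21 − 1)/2.
Hence E[X] = Σ_{i=1}^{21} (21 − i)/21 = 10 ≈ 10.000000.

E[X] = 10 = 10.000000.


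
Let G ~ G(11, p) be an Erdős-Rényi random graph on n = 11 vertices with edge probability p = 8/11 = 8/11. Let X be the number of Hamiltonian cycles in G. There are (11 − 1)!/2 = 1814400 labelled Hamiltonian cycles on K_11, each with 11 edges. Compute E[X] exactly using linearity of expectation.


K_11 has (11 − 1)!/2 = 1814400 labelled Hamiltonian cycles.
For each such Hamiltonian cycle H, let X_H = 1 if all 11 edges of H are present in G. Then P[X_H = 1] = p^{11} = (8/11)^{11} = 8589934592/285311670611.
Summing the indicators: E[X] = Σ_H E[X_H] = 1814400 · p^{11} = 1814400 · 8589934592/285311670611 = 15585577323724800/285311670611.
Numerically: E[X] ≈ 54626.5.

E[X] = 1814400 · (8/11)^{11} = 15585577323724800/285311670611 ≈ 54626.5.


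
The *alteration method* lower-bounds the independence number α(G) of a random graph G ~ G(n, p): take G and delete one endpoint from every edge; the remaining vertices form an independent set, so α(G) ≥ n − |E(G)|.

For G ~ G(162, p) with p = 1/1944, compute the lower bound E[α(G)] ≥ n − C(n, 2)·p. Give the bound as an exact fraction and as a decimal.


E[|E(G)|] = C(162, 2)·p = 13041 · (1/1944) = 161/24.
E[α(G)] ≥ n − E[|E(G)|] = 162 − 161/24 = 3727/24.
Numerically: ≈ 155.292.
(This is only a lower bound; the true E[α(G)] may be larger.)

E[α(G)] ≥ 3727/24 ≈ 155.292.


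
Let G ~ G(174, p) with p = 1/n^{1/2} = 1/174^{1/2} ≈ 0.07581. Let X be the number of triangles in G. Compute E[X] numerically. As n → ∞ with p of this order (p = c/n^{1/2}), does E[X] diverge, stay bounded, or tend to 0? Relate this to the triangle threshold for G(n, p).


Number of potential triangles: C(174, 3) = 862924.
Each occurs with probability p³ ≈ (0.07581)³ ≈ 4.3568853e-04.
By linearity: E[X] = C(174, 3)·p³ ≈ 862924 · 4.3568853e-04 ≈ 375.96609.
Since α = 1/2 < 1, p = c/n^{1/2} ≫ 1/n is above the triangle threshold p ~ 1/n. Asymptotically E[X] ~ (c³/6)·n^{3(1−α)} = (1³/6)·n^{1.5} → ∞; triangles are abundant w.h.p.

E[X] ≈ 375.96609; in regime p = Θ(1/n^{1/2}) E[X] diverges (above the triangle threshold p ~ 1/n).


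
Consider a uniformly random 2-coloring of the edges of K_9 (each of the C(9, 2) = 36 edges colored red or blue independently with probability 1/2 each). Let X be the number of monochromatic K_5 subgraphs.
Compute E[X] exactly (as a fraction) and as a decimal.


Let X = Σ_S X_S over the C(9, 5) = 126 subsets S of size 5, where X_S = 1 if the K_5 on S is monochromatic.
For a fixed S, the K_5 on S has C(5, 2) = 10 edges. P[all 10 edges red] = (1/2)^10, and likewise for blue, so P[monochromatic] = 2·(1/2)^10 = 2^{1 − 10} = 1/512.
By linearity: E[X] = C(9, 5) · 2^{1 − 10} = 126 · 1/512 = 63/256.
Numerically: E[X] ≈ 0.246094.

E[X] = C(9,5)·2^(1−C(5,2)) = 63/256 ≈ 0.246094.


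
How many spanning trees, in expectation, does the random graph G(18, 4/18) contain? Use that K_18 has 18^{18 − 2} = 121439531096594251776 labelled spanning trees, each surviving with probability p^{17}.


K_18 has 18^{18 − 2} = 121439531096594251776 labelled spanning trees.
For each such spanning tree H, let X_H = 1 if all 17 edges of H are present in G. Then P[X_H = 1] = p^{17} = (2/9)^{17} = 131072/16677181699666569.
By linearity: E[X] = Σ_H E[X_H] = 121439531096594251776 · p^{17} = 121439531096594251776 · 131072/16677181699666569 = 8589934592/9.
Numerically: E[X] ≈ 9.54e+08.

E[X] = 121439531096594251776 · (2/9)^{17} = 8589934592/9 ≈ 9.54e+08.


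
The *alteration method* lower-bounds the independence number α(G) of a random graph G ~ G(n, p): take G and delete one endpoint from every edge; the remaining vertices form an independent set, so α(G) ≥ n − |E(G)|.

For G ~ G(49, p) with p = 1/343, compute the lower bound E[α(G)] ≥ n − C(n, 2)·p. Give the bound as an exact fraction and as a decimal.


E[|E(G)|] = C(49, 2)·p = 1176 · (1/343) = 24/7.
E[α(G)] ≥ n − E[|E(G)|] = 49 − 24/7 = 319/7.
Numerically: ≈ 45.5714.
(This is only a lower bound; the true E[α(G)] may be larger.)

E[α(G)] ≥ 319/7 ≈ 45.5714.


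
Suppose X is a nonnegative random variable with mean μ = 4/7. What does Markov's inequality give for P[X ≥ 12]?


μ = E[X] = 4/7, a = 12.
Markov: P[X ≥ 12] ≤ μ/a = (4/7)/12 = 1/21.
Numerically: ≈ 0.047619.
(Since a = 12 > μ = 0.571429, the bound 1/21 is < 1 and informative.)

P[X ≥ 12] ≤ 1/21 ≈ 0.047619.


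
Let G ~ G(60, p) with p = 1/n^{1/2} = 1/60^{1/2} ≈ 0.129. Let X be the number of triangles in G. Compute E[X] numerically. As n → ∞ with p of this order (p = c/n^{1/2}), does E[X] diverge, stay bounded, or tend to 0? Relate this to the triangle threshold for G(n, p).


Number of potential triangles: C(60, 3) = 34220.
Each occurs with probability p³ ≈ (0.129)³ ≈ 2.15166e-03.
By linearity: E[X] = C(60, 3)·p³ ≈ 34220 · 2.15166e-03 ≈ 73.630.
Since α = 1/2 < 1, p = c/n^{1/2} ≫ 1/n is above the triangle threshold p ~ 1/n. Asymptotically E[X] ~ (c³/6)·n^{3(1−α)} = (1³/6)·n^{1.5} → ∞; triangles are abundant w.h.p.

E[X] ≈ 73.630; in regime p = Θ(1/n^{1/2}) E[X] diverges (above the triangle threshold p ~ 1/n).


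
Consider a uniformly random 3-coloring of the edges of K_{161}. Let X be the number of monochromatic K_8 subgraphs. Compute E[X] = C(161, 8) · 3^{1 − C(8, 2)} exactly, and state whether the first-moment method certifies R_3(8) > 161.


E[X] = C(161, 8) · 3^{1 − 28} = 9383313279340 · 3^{−27} = 9383313279340/7625597484987.
As a reduced fraction: E[X] = 9383313279340/7625597484987 ≈ 1.231.
Is E[X] < 1? NO.
Since E[X] ≥ 1, the first-moment bound is inconclusive at n = 161; it does NOT by itself certify R_3(8) > 161.

E[X] = 9383313279340/7625597484987 ≈ 1.231; E[X] ≥ 1; first-moment method inconclusive here.


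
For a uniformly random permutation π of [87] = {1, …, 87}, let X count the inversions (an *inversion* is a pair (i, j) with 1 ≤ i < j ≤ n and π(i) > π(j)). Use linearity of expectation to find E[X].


Write X = Σ X_I over the C(87, 2) = 3741 pairs i < j, with X_I the indicator of one inversion.
There are 3741 indicators.
For each fixed pair i < j, the values π(i) and π(j) are two distinct elements of {1, …, 87} in uniformly random order; by symmetry P[π(i) > π(j)] = 1/2.
By linearity: E[X] = 3741 · (1/2) = C(87, 2) · (1/2) = 3741/2 = 3741/2 ≈ 1870.50000.

E[X] = 3741/2 = 1870.50000.


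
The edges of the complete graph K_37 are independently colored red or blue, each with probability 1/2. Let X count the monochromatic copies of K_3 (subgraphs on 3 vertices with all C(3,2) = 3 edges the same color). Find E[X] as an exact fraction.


Let X = Σ_S X_S over the C(37, 3) = 7770 subsets S of size 3, where X_S = 1 if the K_3 on S is monochromatic.
For a fixed S, the K_3 on S has C(3, 2) = 3 edges. P[all 3 edges red] = (1/2)^3, and likewise for blue, so P[monochromatic] = 2·(1/2)^3 = 2^{1 − 3} = 1/4.
By linearity of expectation: E[X] = C(37, 3) · 2^{1 − 3} = 7770 · 1/4 = 3885/2.
Numerically: E[X] ≈ 1942.5000.

E[X] = C(37,3)·2^(1−C(3,2)) = 3885/2 ≈ 1942.5000.


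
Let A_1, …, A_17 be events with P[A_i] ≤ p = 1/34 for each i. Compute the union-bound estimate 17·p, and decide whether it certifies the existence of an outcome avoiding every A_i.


Union bound: P[∪_{i=1}^{17} A_i] ≤ Σ_i P[A_i] ≤ 17·p = 17·(1/34) = 1/2.
Numerically: 1/2 ≈ 0.500000.
Is 1/2 < 1? YES.
Since P[∪ A_i] ≤ 1/2 < 1, the complement has P[∩ A_i^c] ≥ 1 − 1/2 = 1/2 > 0, so some outcome avoids every A_i.

17·p = 1/2 ≈ 0.500000; existence CERTIFIED by the union bound.


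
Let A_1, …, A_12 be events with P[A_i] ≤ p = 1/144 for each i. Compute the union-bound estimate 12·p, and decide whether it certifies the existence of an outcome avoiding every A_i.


Union bound: P[∪_{i=1}^{12} A_i] ≤ Σ_i P[A_i] ≤ 12·p = 12·(1/144) = 1/12.
Numerically: 1/12 ≈ 0.0833.
Is 1/12 < 1? YES.
Since P[∪ A_i] ≤ 1/12 < 1, the complement has P[∩ A_i^c] ≥ 1 − 1/12 = 11/12 > 0, so some outcome avoids every A_i.

12·p = 1/12 ≈ 0.0833; existence CERTIFIED by the union bound.


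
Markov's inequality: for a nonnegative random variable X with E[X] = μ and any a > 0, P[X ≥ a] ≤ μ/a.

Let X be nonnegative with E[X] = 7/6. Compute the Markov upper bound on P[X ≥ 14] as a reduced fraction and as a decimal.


μ = E[X] = 7/6, a = 14.
Markov: P[X ≥ 14] ≤ μ/a = (7/6)/14 = 1/12.
Numerically: ≈ 0.0833.
(Since a = 14 > μ = 1.1667, the bound 1/12 is < 1 and informative.)

P[X ≥ 14] ≤ 1/12 ≈ 0.0833.


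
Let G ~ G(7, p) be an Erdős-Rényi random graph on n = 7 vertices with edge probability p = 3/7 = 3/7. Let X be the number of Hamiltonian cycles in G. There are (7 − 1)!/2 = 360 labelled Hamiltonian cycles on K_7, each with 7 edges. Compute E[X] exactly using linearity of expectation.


K_7 has (7 − 1)!/2 = 360 labelled Hamiltonian cycles.
For each such Hamiltonian cycle H, let X_H = 1 if all 7 edges of H are present in G. Then P[X_H = 1] = p^{7} = (3/7)^{7} = 2187/823543.
By linearity: E[X] = Σ_H E[X_H] = 360 · p^{7} = 360 · 2187/823543 = 787320/823543.
Numerically: E[X] ≈ 0.956016.

E[X] = 360 · (3/7)^{7} = 787320/823543 ≈ 0.956016.


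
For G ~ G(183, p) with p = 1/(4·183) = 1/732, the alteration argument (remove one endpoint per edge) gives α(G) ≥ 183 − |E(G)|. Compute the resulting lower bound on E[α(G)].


E[|E(G)|] = C(183, 2)·p = 16653 · (1/732) = 91/4.
E[α(G)] ≥ n − E[|E(G)|] = 183 − 91/4 = 641/4.
Numerically: ≈ 160.2500.
(This is only a lower bound; the true E[α(G)] may be larger.)

E[α(G)] ≥ 641/4 ≈ 160.2500.


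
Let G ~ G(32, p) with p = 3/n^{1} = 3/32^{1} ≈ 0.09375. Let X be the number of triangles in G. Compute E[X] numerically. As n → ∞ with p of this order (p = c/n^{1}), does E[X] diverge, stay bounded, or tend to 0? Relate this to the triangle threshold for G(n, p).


Number of potential triangles: C(32, 3) = 4960.
Each occurs with probability p³ ≈ (0.09375)³ ≈ 8.2397461e-04.
By linearity: E[X] = C(32, 3)·p³ ≈ 4960 · 8.2397461e-04 ≈ 4.08691.
Here α = 1, so p = 3/n is exactly at the triangle threshold p ~ 1/n. Asymptotically E[X] → c³/6 = 3³/6 = 9/2 ≈ 4.50000, a bounded constant. In this regime the triangle count is asymptotically Poisson(c³/6).

E[X] ≈ 4.08691; in regime p = Θ(1/n^{1}) E[X] stays bounded (at the triangle threshold p ~ 1/n).


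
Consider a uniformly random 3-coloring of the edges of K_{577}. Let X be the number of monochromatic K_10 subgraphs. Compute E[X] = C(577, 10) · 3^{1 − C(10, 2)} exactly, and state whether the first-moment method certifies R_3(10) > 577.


E[X] = C(577, 10) · 3^{1 − 45} = 1042166760920175198880 · 3^{−44} = 1042166760920175198880/984770902183611232881.
As a reduced fraction: E[X] = 1042166760920175198880/984770902183611232881 ≈ 1.05828.
Is E[X] < 1? NO.
Since E[X] ≥ 1, the first-moment bound is inconclusive at n = 577; it does NOT by itself certify R_3(10) > 577.

E[X] = 1042166760920175198880/984770902183611232881 ≈ 1.05828; E[X] ≥ 1; first-moment method inconclusive here.


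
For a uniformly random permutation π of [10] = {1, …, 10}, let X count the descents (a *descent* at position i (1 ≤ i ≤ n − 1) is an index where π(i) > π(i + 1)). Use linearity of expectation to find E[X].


Write X = Σ X_I over i = 1, …, 9, with X_I the indicator of one descent.
There are 9 indicators.
For each fixed i, the pair (π(i), π(i+1)) is a uniformly random ordered pair of distinct values from {1, …, 10}; by symmetry P[π(i) > π(i+1)] = 1/2.
By linearity: E[X] = 9 · (1/2) = (10 − 1) · (1/2) = 9/2 ≈ 4.500.

E[X] = 9/2 = 4.500.


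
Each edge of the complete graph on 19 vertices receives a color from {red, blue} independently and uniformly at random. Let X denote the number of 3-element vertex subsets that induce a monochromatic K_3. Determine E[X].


Let X = Σ_S X_S over the C(19, 3) = 969 subsets S of size 3, where X_S = 1 if the K_3 on S is monochromatic.
For a fixed S, the K_3 on S has C(3, 2) = 3 edges. P[all 3 edges red] = (1/2)^3, and likewise for blue, so P[monochromatic] = 2·(1/2)^3 = 2^{1 − 3} = 1/4.
Summing: E[X] = C(19, 3) · 2^{1 − 3} = 969 · 1/4 = 969/4.
Numerically: E[X] ≈ 242.250.

E[X] = C(19,3)·2^(1−C(3,2)) = 969/4 ≈ 242.250.


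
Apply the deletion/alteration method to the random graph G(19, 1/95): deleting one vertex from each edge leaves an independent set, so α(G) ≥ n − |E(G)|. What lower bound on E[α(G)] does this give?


E[|E(G)|] = C(19, 2)·p = 171 · (1/95) = 9/5.
E[α(G)] ≥ n − E[|E(G)|] = 19 − 9/5 = 86/5.
Numerically: ≈ 17.200000.
(This is only a lower bound; the true E[α(G)] may be larger.)

E[α(G)] ≥ 86/5 ≈ 17.200000.


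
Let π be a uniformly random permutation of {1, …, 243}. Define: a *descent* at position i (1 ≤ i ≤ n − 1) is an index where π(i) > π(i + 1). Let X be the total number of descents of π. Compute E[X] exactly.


Write X = Σ X_I over i = 1, …, 242, with X_I the indicator of one descent.
There are 242 indicators.
For each fixed i, the pair (π(i), π(i+1)) is a uniformly random ordered pair of distinct values from {1, …, 243}; by symmetry P[π(i) > π(i+1)] = 1/2.
By linearity: E[X] = 242 · (1/2) = (243 − 1) · (1/2) = 121 ≈ 121.00000.

E[X] = 121 = 121.00000.


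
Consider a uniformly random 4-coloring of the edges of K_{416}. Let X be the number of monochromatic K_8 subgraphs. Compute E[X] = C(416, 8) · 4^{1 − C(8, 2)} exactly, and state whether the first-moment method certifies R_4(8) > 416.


E[X] = C(416, 8) · 4^{1 − 28} = 20788229335792620 · 4^{−27} = 20788229335792620/18014398509481984.
As a reduced fraction: E[X] = 5197057333948155/4503599627370496 ≈ 1.1540.
Is E[X] < 1? NO.
Since E[X] ≥ 1, the first-moment bound is inconclusive at n = 416; it does NOT by itself certify R_4(8) > 416.

E[X] = 5197057333948155/4503599627370496 ≈ 1.1540; E[X] ≥ 1; first-moment method inconclusive here.


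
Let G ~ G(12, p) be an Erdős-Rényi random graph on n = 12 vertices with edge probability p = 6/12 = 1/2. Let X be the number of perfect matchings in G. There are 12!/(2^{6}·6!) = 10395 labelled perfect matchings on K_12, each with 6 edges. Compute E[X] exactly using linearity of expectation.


K_12 has 12!/(2^{6}·6!) = 10395 labelled perfect matchings.
For each such perfect matching H, let X_H = 1 if all 6 edges of H are present in G. Then P[X_H = 1] = p^{6} = (1/2)^{6} = 1/64.
Summing the indicators: E[X] = Σ_H E[X_H] = 10395 · p^{6} = 10395 · 1/64 = 10395/64.
Numerically: E[X] ≈ 162.42.

E[X] = 10395 · (1/2)^{6} = 10395/64 ≈ 162.42.


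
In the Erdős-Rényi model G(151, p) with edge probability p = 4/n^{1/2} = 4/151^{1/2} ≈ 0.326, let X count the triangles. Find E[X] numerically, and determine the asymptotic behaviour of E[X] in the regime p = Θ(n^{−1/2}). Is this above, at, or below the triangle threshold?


Number of potential triangles: C(151, 3) = 562475.
Each occurs with probability p³ ≈ (0.326)³ ≈ 3.44917e-02.
By linearity: E[X] = C(151, 3)·p³ ≈ 562475 · 3.44917e-02 ≈ 19400.717.
Since α = 1/2 < 1, p = c/n^{1/2} ≫ 1/n is above the triangle threshold p ~ 1/n. Asymptotically E[X] ~ (c³/6)·n^{3(1−α)} = (4³/6)·n^{1.5} → ∞; triangles are abundant w.h.p.

E[X] ≈ 19400.717; in regime p = Θ(1/n^{1/2}) E[X] diverges (above the triangle threshold p ~ 1/n).


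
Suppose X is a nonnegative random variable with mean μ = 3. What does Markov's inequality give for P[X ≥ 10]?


μ = E[X] = 3, a = 10.
Markov: P[X ≥ 10] ≤ μ/a = (3)/10 = 3/10.
Numerically: ≈ 0.300000.
(Since a = 10 > μ = 3.000000, the bound 3/10 is < 1 and informative.)

P[X ≥ 10] ≤ 3/10 ≈ 0.300000.


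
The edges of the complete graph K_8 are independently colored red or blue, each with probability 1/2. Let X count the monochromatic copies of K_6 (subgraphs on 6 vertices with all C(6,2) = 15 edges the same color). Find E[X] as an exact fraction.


Let X = Σ_S X_S over the C(8, 6) = 28 subsets S of size 6, where X_S = 1 if the K_6 on S is monochromatic.
For a fixed S, the K_6 on S has C(6, 2) = 15 edges. P[all 15 edges red] = (1/2)^15, and likewise for blue, so P[monochromatic] = 2·(1/2)^15 = 2^{1 − 15} = 1/16384.
Summing: E[X] = C(8, 6) · 2^{1 − 15} = 28 · 1/16384 = 7/4096.
Numerically: E[X] ≈ 0.002.

E[X] = C(8,6)·2^(1−C(6,2)) = 7/4096 ≈ 0.002.


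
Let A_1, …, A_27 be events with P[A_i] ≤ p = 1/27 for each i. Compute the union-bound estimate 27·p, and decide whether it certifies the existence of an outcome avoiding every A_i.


Union bound: P[∪_{i=1}^{27} A_i] ≤ Σ_i P[A_i] ≤ 27·p = 27·(1/27) = 1.
Numerically: 1 ≈ 1.000000.
Is 1 < 1? NO.
Since the bound 1 is ≥ 1, the union bound is uninformative here; it does NOT by itself certify existence.

27·p = 1 ≈ 1.000000; existence NOT certified by the union bound.


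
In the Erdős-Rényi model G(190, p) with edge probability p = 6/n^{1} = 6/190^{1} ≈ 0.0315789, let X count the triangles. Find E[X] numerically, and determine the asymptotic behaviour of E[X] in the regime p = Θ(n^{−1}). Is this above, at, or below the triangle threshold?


Number of potential triangles: C(190, 3) = 1125180.
Each occurs with probability p³ ≈ (0.0315789)³ ≈ 3.14914711e-05.
By linearity: E[X] = C(190, 3)·p³ ≈ 1125180 · 3.14914711e-05 ≈ 35.433573.
Here α = 1, so p = 6/n is exactly at the triangle threshold p ~ 1/n. Asymptotically E[X] → c³/6 = 6³/6 = 36 ≈ 36.000000, a bounded constant. In this regime the triangle count is asymptotically Poisson(c³/6).

E[X] ≈ 35.433573; in regime p = Θ(1/n^{1}) E[X] stays bounded (at the triangle threshold p ~ 1/n).


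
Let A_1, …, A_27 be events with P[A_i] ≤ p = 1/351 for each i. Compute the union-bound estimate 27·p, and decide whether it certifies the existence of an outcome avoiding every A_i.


Union bound: P[∪_{i=1}^{27} A_i] ≤ Σ_i P[A_i] ≤ 27·p = 27·(1/351) = 1/13.
Numerically: 1/13 ≈ 0.0769231.
Is 1/13 < 1? YES.
Since P[∪ A_i] ≤ 1/13 < 1, the complement has P[∩ A_i^c] ≥ 1 − 1/13 = 12/13 > 0, so some outcome avoids every A_i.

27·p = 1/13 ≈ 0.0769231; existence CERTIFIED by the union bound.


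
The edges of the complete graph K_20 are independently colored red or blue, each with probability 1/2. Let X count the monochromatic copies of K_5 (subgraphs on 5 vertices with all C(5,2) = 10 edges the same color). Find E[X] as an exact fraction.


Let X = Σ_S X_S over the C(20, 5) = 15504 subsets S of size 5, where X_S = 1 if the K_5 on S is monochromatic.
For a fixed S, the K_5 on S has C(5, 2) = 10 edges. P[all 10 edges red] = (1/2)^10, and likewise for blue, so P[monochromatic] = 2·(1/2)^10 = 2^{1 − 10} = 1/512.
By linearity: E[X] = C(20, 5) · 2^{1 − 10} = 15504 · 1/512 = 969/32.
Numerically: E[X] ≈ 30.28125.

E[X] = C(20,5)·2^(1−C(5,2)) = 969/32 ≈ 30.28125.


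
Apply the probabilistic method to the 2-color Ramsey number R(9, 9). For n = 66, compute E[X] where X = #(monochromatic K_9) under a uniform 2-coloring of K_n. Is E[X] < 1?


E[X] = C(66, 9) · 2^{1 − 36} = 37014131440 · 2^{−35} = 37014131440/34359738368.
As a reduced fraction: E[X] = 2313383215/2147483648 ≈ 1.07725.
Is E[X] < 1? NO.
Since E[X] ≥ 1, the first-moment bound is inconclusive at n = 66; it does NOT by itself certify R(9, 9) > 66.

E[X] = 2313383215/2147483648 ≈ 1.07725; E[X] ≥ 1; first-moment method inconclusive here.


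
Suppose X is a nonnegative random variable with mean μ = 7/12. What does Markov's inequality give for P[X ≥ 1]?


μ = E[X] = 7/12, a = 1.
Markov: P[X ≥ 1] ≤ μ/a = (7/12)/1 = 7/12.
Numerically: ≈ 0.583.
(Since a = 1 > μ = 0.583, the bound 7/12 is < 1 and informative.)

P[X ≥ 1] ≤ 7/12 ≈ 0.583.


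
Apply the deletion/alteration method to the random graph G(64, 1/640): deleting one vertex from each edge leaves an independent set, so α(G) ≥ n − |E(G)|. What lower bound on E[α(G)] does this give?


E[|E(G)|] = C(64, 2)·p = 2016 · (1/640) = 63/20.
E[α(G)] ≥ n − E[|E(G)|] = 64 − 63/20 = 1217/20.
Numerically: ≈ 60.8500.
(This is only a lower bound; the true E[α(G)] may be larger.)

E[α(G)] ≥ 1217/20 ≈ 60.8500.


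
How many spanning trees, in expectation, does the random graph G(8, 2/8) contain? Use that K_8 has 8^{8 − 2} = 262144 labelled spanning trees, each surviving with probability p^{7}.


K_8 has 8^{8 − 2} = 262144 labelled spanning trees.
For each such spanning tree H, let X_H = 1 if all 7 edges of H are present in G. Then P[X_H = 1] = p^{7} = (1/4)^{7} = 1/16384.
Summing the indicators: E[X] = Σ_H E[X_H] = 262144 · p^{7} = 262144 · 1/16384 = 16.
Numerically: E[X] ≈ 16.

E[X] = 262144 · (1/4)^{7} = 16 ≈ 16.


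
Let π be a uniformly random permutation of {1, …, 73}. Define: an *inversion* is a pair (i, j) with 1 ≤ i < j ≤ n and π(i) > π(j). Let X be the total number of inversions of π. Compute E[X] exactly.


Write X = Σ X_I over the C(73, 2) = 2628 pairs i < j, with X_I the indicator of one inversion.
There are 2628 indicators.
For each fixed pair i < j, the values π(i) and π(j) are two distinct elements of {1, …, 73} in uniformly random order; by symmetry P[π(i) > π(j)] = 1/2.
By linearity: E[X] = 2628 · (1/2) = C(73, 2) · (1/2) = 2628/2 = 1314 ≈ 1314.00000.

E[X] = 1314 = 1314.00000.


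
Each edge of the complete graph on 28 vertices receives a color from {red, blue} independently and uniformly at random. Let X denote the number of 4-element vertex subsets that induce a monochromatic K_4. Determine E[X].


Let X = Σ_S X_S over the C(28, 4) = 20475 subsets S of size 4, where X_S = 1 if the K_4 on S is monochromatic.
For a fixed S, the K_4 on S has C(4, 2) = 6 edges. P[all 6 edges red] = (1/2)^6, and likewise for blue, so P[monochromatic] = 2·(1/2)^6 = 2^{1 − 6} = 1/32.
Summing: E[X] = C(28, 4) · 2^{1 − 6} = 20475 · 1/32 = 20475/32.
Numerically: E[X] ≈ 639.8438.

E[X] = C(28,4)·2^(1−C(4,2)) = 20475/32 ≈ 639.8438.


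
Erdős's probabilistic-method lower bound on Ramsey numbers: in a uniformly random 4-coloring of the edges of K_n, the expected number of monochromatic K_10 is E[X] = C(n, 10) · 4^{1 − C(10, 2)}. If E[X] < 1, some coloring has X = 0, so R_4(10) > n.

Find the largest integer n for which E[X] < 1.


We need C(n, 10) · 4^{1 − 45} < 1, i.e. C(n, 10) < 4^{45 − 1} = 309485009821345068724781056.
Check values of n near the boundary:
  n = 2020: C(2020, 10) = 304832018578739931133653656; 304832018578739931133653656 < 309485009821345068724781056? YES
  n = 2021: C(2021, 10) = 306347841644770462864800616; 306347841644770462864800616 < 309485009821345068724781056? YES
  n = 2022: C(2022, 10) = 307870445231474093395937796; 307870445231474093395937796 < 309485009821345068724781056? YES
  n = 2023: C(2023, 10) = 309399856285778485315440716; 309399856285778485315440716 < 309485009821345068724781056? YES
  n = 2024: C(2024, 10) = 310936101848269937576192656; 310936101848269937576192656 < 309485009821345068724781056? NO
  n = 2025: C(2025, 10) = 312479209053472269772600560; 312479209053472269772600560 < 309485009821345068724781056? NO
  n = 2026: C(2026, 10) = 314029205130126398094885285; 314029205130126398094885285 < 309485009821345068724781056? NO
The largest n with C(n, 10) < 309485009821345068724781056 is n = 2023 (where E[X] = 77349964071444621328860179/77371252455336267181195264 ≈ 1.000). Hence R_4(10) > 2023, i.e. R_4(10) ≥ 2024.

Largest n = 2023; hence R_4(10) > 2023.


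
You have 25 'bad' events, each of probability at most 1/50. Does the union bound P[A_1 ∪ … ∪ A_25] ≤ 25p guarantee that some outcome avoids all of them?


Union bound: P[∪_{i=1}^{25} A_i] ≤ Σ_i P[A_i] ≤ 25·p = 25·(1/50) = 1/2.
Numerically: 1/2 ≈ 0.500000.
Is 1/2 < 1? YES.
Since P[∪ A_i] ≤ 1/2 < 1, the complement has P[∩ A_i^c] ≥ 1 − 1/2 = 1/2 > 0, so some outcome avoids every A_i.

25·p = 1/2 ≈ 0.500000; existence CERTIFIED by the union bound.


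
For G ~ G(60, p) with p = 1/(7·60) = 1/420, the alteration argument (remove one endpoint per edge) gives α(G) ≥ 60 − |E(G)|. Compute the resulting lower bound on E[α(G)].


E[|E(G)|] = C(60, 2)·p = 1770 · (1/420) = 59/14.
E[α(G)] ≥ n − E[|E(G)|] = 60 − 59/14 = 781/14.
Numerically: ≈ 55.78571.
(This is only a lower bound; the true E[α(G)] may be larger.)

E[α(G)] ≥ 781/14 ≈ 55.78571.


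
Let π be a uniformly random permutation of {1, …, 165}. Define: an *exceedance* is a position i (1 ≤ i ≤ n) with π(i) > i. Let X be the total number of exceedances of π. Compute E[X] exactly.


Write X = Σ_{i=1}^{165} X_i, where X_i = 1_{π(i) > i}.
For each fixed i, π(i) is uniform over {1, …, 165} (marginal of a uniform permutation), so P[π(i) > i] = (n − i)/n. Summing: Σ_{i=1}^{165} (n − i)/n = (0 + 1 + … + 164)/165 = 165(165 − 1)/(2·165) = (165 − 1)/2.
Hence E[X] = Σ_{i=1}^{165} (165 − i)/165 = 82 ≈ 82.000.

E[X] = 82 = 82.000.


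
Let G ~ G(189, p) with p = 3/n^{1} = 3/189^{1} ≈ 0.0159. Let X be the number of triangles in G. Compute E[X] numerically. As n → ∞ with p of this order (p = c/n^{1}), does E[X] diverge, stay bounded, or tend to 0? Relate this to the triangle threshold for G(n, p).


Number of potential triangles: C(189, 3) = 1107414.
Each occurs with probability p³ ≈ (0.0159)³ ≈ 3.99925e-06.
By linearity: E[X] = C(189, 3)·p³ ≈ 1107414 · 3.99925e-06 ≈ 4.429.
Here α = 1, so p = 3/n is exactly at the triangle threshold p ~ 1/n. Asymptotically E[X] → c³/6 = 3³/6 = 9/2 ≈ 4.500, a bounded constant. In this regime the triangle count is asymptotically Poisson(c³/6).

E[X] ≈ 4.429; in regime p = Θ(1/n^{1}) E[X] stays bounded (at the triangle threshold p ~ 1/n).


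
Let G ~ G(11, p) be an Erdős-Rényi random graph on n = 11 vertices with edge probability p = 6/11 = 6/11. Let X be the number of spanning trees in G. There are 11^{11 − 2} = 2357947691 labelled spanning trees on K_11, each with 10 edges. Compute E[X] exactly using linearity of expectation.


K_11 has 11^{11 − 2} = 2357947691 labelled spanning trees.
For each such spanning tree H, let X_H = 1 if all 10 edges of H are present in G. Then P[X_H = 1] = p^{10} = (6/11)^{10} = 60466176/25937424601.
By linearity of expectation: E[X] = Σ_H E[X_H] = 2357947691 · p^{10} = 2357947691 · 60466176/25937424601 = 60466176/11.
Numerically: E[X] ≈ 5.4969e+06.

E[X] = 2357947691 · (6/11)^{10} = 60466176/11 ≈ 5.4969e+06.


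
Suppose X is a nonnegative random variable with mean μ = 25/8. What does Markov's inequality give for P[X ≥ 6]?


μ = E[X] = 25/8, a = 6.
Markov: P[X ≥ 6] ≤ μ/a = (25/8)/6 = 25/48.
Numerically: ≈ 0.5208.
(Since a = 6 > μ = 3.1250, the bound 25/48 is < 1 and informative.)

P[X ≥ 6] ≤ 25/48 ≈ 0.5208.


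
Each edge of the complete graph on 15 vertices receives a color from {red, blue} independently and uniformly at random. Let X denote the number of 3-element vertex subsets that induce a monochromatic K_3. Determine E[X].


Let X = Σ_S X_S over the C(15, 3) = 455 subsets S of size 3, where X_S = 1 if the K_3 on S is monochromatic.
For a fixed S, the K_3 on S has C(3, 2) = 3 edges. P[all 3 edges red] = (1/2)^3, and likewise for blue, so P[monochromatic] = 2·(1/2)^3 = 2^{1 − 3} = 1/4.
By linearity: E[X] = C(15, 3) · 2^{1 − 3} = 455 · 1/4 = 455/4.
Numerically: E[X] ≈ 113.75000.

E[X] = C(15,3)·2^(1−C(3,2)) = 455/4 ≈ 113.75000.


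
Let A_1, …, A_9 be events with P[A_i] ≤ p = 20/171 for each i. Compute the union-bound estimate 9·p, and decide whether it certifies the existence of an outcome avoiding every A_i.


Union bound: P[∪_{i=1}^{9} A_i] ≤ Σ_i P[A_i] ≤ 9·p = 9·(20/171) = 20/19.
Numerically: 20/19 ≈ 1.052632.
Is 20/19 < 1? NO.
Since the bound 20/19 is ≥ 1, the union bound is uninformative here; it does NOT by itself certify existence.

9·p = 20/19 ≈ 1.052632; existence NOT certified by the union bound.


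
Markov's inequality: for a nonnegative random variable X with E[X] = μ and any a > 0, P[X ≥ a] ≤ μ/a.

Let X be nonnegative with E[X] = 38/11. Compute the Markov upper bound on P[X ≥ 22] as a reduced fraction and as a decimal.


μ = E[X] = 38/11, a = 22.
Markov: P[X ≥ 22] ≤ μ/a = (38/11)/22 = 19/121.
Numerically: ≈ 0.157.
(Since a = 22 > μ = 3.455, the bound 19/121 is < 1 and informative.)

P[X ≥ 22] ≤ 19/121 ≈ 0.157.


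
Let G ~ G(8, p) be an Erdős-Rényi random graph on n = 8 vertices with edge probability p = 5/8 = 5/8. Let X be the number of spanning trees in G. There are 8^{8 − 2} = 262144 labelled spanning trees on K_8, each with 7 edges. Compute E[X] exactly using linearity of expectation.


K_8 has 8^{8 − 2} = 262144 labelled spanning trees.
For each such spanning tree H, let X_H = 1 if all 7 edges of H are present in G. Then P[X_H = 1] = p^{7} = (5/8)^{7} = 78125/2097152.
By linearity of expectation: E[X] = Σ_H E[X_H] = 262144 · p^{7} = 262144 · 78125/2097152 = 78125/8.
Numerically: E[X] ≈ 9765.6.

E[X] = 262144 · (5/8)^{7} = 78125/8 ≈ 9765.6.


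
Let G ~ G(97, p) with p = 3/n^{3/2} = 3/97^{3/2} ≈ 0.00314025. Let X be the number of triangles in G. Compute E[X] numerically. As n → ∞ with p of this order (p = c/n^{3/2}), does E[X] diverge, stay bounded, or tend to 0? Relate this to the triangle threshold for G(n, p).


Number of potential triangles: C(97, 3) = 147440.
Each occurs with probability p³ ≈ (0.00314025)³ ≈ 3.09664172e-08.
By linearity: E[X] = C(97, 3)·p³ ≈ 147440 · 3.09664172e-08 ≈ 0.004566.
Since α = 3/2 > 1, p = c/n^{3/2} = o(1/n) is below the triangle threshold p ~ 1/n. Asymptotically E[X] ~ (c³/6)·n^{3(1−α)} = (3³/6)·n^{-1.5} → 0, so by Markov's inequality G has no triangles w.h.p.

E[X] ≈ 0.004566; in regime p = Θ(1/n^{3/2}) E[X] tends to 0 (below the triangle threshold p ~ 1/n).


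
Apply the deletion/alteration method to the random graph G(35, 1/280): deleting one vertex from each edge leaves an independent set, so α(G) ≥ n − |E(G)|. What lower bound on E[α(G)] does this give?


E[|E(G)|] = C(35, 2)·p = 595 · (1/280) = 17/8.
E[α(G)] ≥ n − E[|E(G)|] = 35 − 17/8 = 263/8.
Numerically: ≈ 32.8750.
(This is only a lower bound; the true E[α(G)] may be larger.)

E[α(G)] ≥ 263/8 ≈ 32.8750.


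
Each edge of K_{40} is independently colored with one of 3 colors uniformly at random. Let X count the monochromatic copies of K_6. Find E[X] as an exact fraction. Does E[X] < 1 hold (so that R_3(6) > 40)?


E[X] = C(40, 6) · 3^{1 − 15} = 3838380 · 3^{−14} = 3838380/4782969.
As a reduced fraction: E[X] = 1279460/1594323 ≈ 0.8025.
Is E[X] < 1? YES.
Since E[X] < 1, there exists a 3-coloring of K_{40} with no monochromatic K_6; hence R_3(6) > 40.

E[X] = 1279460/1594323 ≈ 0.8025; E[X] < 1, so R_3(6) > 40.


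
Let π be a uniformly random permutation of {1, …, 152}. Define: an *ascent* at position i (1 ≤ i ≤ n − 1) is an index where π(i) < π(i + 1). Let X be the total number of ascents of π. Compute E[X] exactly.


Write X = Σ X_I over i = 1, …, 151, with X_I the indicator of one ascent.
There are 151 indicators.
For each fixed i, the pair (π(i), π(i+1)) is a uniformly random ordered pair of distinct values from {1, …, 152}; by symmetry P[π(i) < π(i+1)] = 1/2.
By linearity: E[X] = 151 · (1/2) = (152 − 1) · (1/2) = 151/2 ≈ 75.500000.

E[X] = 151/2 = 75.500000.


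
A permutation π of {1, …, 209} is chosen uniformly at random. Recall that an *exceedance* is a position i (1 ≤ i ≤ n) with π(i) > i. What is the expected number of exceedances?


Write X = Σ_{i=1}^{209} X_i, where X_i = 1_{π(i) > i}.
For each fixed i, π(i) is uniform over {1, …, 209} (marginal of a uniform permutation), so P[π(i) > i] = (n − i)/n. Summing: Σ_{i=1}^{209} (n − i)/n = (0 + 1 + … + 208)/209 = 209(209 − 1)/(2·209) = (209 − 1)/2.
Hence E[X] = Σ_{i=1}^{209} (209 − i)/209 = 104 ≈ 104.000000.

E[X] = 104 = 104.000000.


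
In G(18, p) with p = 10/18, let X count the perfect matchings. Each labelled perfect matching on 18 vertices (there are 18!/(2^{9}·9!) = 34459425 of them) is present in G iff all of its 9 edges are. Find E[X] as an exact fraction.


K_18 has 18!/(2^{9}·9!) = 34459425 labelled perfect matchings.
For each such perfect matching H, let X_H = 1 if all 9 edges of H are present in G. Then P[X_H = 1] = p^{9} = (5/9)^{9} = 1953125/387420489.
By linearity: E[X] = Σ_H E[X_H] = 34459425 · p^{9} = 34459425 · 1953125/387420489 = 830908203125/4782969.
Numerically: E[X] ≈ 1.74e+05.

E[X] = 34459425 · (5/9)^{9} = 830908203125/4782969 ≈ 1.74e+05.


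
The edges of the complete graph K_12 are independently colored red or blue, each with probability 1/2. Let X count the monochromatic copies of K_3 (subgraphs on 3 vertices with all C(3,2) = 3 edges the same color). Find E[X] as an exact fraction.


Let X = Σ_S X_S over the C(12, 3) = 220 subsets S of size 3, where X_S = 1 if the K_3 on S is monochromatic.
For a fixed S, the K_3 on S has C(3, 2) = 3 edges. P[all 3 edges red] = (1/2)^3, and likewise for blue, so P[monochromatic] = 2·(1/2)^3 = 2^{1 − 3} = 1/4.
Summing: E[X] = C(12, 3) · 2^{1 − 3} = 220 · 1/4 = 55.
Numerically: E[X] ≈ 55.000000.

E[X] = C(12,3)·2^(1−C(3,2)) = 55 ≈ 55.000000.


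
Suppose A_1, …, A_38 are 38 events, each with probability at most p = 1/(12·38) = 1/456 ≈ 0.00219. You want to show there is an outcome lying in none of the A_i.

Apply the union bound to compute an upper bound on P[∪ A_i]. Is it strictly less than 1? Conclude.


Union bound: P[∪_{i=1}^{38} A_i] ≤ Σ_i P[A_i] ≤ 38·p = 38·(1/456) = 1/12.
Numerically: 1/12 ≈ 0.08333.
Is 1/12 < 1? YES.
Since P[∪ A_i] ≤ 1/12 < 1, the complement has P[∩ A_i^c] ≥ 1 − 1/12 = 11/12 > 0, so some outcome avoids every A_i.

38·p = 1/12 ≈ 0.08333; existence CERTIFIED by the union bound.


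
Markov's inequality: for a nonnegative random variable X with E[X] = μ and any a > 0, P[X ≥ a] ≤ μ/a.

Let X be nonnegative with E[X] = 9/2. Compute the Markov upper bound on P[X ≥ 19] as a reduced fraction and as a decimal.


μ = E[X] = 9/2, a = 19.
Markov: P[X ≥ 19] ≤ μ/a = (9/2)/19 = 9/38.
Numerically: ≈ 0.2368.
(Since a = 19 > μ = 4.5000, the bound 9/38 is < 1 and informative.)

P[X ≥ 19] ≤ 9/38 ≈ 0.2368.


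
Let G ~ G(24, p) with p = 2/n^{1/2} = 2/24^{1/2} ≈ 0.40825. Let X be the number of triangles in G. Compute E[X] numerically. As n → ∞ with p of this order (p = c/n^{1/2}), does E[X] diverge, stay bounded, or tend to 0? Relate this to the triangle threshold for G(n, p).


Number of potential triangles: C(24, 3) = 2024.
Each occurs with probability p³ ≈ (0.40825)³ ≈ 6.8041382e-02.
By linearity: E[X] = C(24, 3)·p³ ≈ 2024 · 6.8041382e-02 ≈ 137.71576.
Since α = 1/2 < 1, p = c/n^{1/2} ≫ 1/n is above the triangle threshold p ~ 1/n. Asymptotically E[X] ~ (c³/6)·n^{3(1−α)} = (2³/6)·n^{1.5} → ∞; triangles are abundant w.h.p.

E[X] ≈ 137.71576; in regime p = Θ(1/n^{1/2}) E[X] diverges (above the triangle threshold p ~ 1/n).


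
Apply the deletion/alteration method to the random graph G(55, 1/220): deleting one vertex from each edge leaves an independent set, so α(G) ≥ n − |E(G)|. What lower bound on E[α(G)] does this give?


E[|E(G)|] = C(55, 2)·p = 1485 · (1/220) = 27/4.
E[α(G)] ≥ n − E[|E(G)|] = 55 − 27/4 = 193/4.
Numerically: ≈ 48.250000.
(This is only a lower bound; the true E[α(G)] may be larger.)

E[α(G)] ≥ 193/4 ≈ 48.250000.


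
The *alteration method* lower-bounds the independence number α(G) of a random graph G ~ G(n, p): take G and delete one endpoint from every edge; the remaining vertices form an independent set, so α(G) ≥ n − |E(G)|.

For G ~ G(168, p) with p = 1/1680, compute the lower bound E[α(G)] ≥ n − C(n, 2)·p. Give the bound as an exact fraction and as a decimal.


E[|E(G)|] = C(168, 2)·p = 14028 · (1/1680) = 167/20.
E[α(G)] ≥ n − E[|E(G)|] = 168 − 167/20 = 3193/20.
Numerically: ≈ 159.650.
(This is only a lower bound; the true E[α(G)] may be larger.)

E[α(G)] ≥ 3193/20 ≈ 159.650.


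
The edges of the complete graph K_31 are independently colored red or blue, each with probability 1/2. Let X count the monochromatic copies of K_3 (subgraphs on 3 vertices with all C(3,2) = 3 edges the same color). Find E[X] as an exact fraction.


Let X = Σ_S X_S over the C(31, 3) = 4495 subsets S of size 3, where X_S = 1 if the K_3 on S is monochromatic.
For a fixed S, the K_3 on S has C(3, 2) = 3 edges. P[all 3 edges red] = (1/2)^3, and likewise for blue, so P[monochromatic] = 2·(1/2)^3 = 2^{1 − 3} = 1/4.
Summing: E[X] = C(31, 3) · 2^{1 − 3} = 4495 · 1/4 = 4495/4.
Numerically: E[X] ≈ 1123.7500.

E[X] = C(31,3)·2^(1−C(3,2)) = 4495/4 ≈ 1123.7500.


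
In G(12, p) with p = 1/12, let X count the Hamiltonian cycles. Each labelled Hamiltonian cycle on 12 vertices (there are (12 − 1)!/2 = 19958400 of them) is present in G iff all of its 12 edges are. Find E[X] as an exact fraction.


K_12 has (12 − 1)!/2 = 19958400 labelled Hamiltonian cycles.
For each such Hamiltonian cycle H, let X_H = 1 if all 12 edges of H are present in G. Then P[X_H = 1] = p^{12} = (1/12)^{12} = 1/8916100448256.
By linearity of expectation: E[X] = Σ_H E[X_H] = 19958400 · p^{12} = 19958400 · 1/8916100448256 = 1925/859963392.
Numerically: E[X] ≈ 2.238e-06.

E[X] = 19958400 · (1/12)^{12} = 1925/859963392 ≈ 2.238e-06.


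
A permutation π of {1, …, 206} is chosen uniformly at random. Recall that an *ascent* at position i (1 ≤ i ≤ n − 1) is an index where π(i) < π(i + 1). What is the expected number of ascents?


Write X = Σ X_I over i = 1, …, 205, with X_I the indicator of one ascent.
There are 205 indicators.
For each fixed i, the pair (π(i), π(i+1)) is a uniformly random ordered pair of distinct values from {1, …, 206}; by symmetry P[π(i) < π(i+1)] = 1/2.
By linearity: E[X] = 205 · (1/2) = (206 − 1) · (1/2) = 205/2 ≈ 102.50000.

E[X] = 205/2 = 102.50000.
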